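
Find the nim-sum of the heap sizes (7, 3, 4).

0

Nim-sum: 7 ⊕ 3 ⊕ 4 = 0.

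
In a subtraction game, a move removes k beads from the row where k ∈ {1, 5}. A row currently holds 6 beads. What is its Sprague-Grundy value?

Build the Grundy sequence with g(k) = mex{g(k−s) : s ∈ {1, 5}, s ≤ k}:
k:     0  1  2  3  4  5  6
g(k):  0  1  0  1  0  1  0
So g(6) = 0.

0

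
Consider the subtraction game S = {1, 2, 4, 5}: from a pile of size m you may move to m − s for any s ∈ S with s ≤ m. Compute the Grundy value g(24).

Grundy values for subtraction set {1, 2, 4, 5}:
k:     0  1  2  3  4  5  6  7  8  9 10 11 12 13 14 15 16 17 18 19 20 21 22 23 24
g(k):  0  1  2  0  1  2  0  1  2  0  1  2  0  1  2  0  1  2  0  1  2  0  1  2  0
So g(24) = 0.

0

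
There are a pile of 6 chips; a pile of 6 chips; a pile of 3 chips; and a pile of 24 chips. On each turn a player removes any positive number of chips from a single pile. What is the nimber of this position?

27

Compute the nim-sum pairwise:
6 ⊕ 6 = 0
0 ⊕ 3 = 3
3 ⊕ 24 = 27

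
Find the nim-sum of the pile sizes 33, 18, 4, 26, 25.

52

Compute the nim-sum pairwise:
33 XOR 18 = 51
51 XOR 4 = 55
55 XOR 26 = 45
45 XOR 25 = 52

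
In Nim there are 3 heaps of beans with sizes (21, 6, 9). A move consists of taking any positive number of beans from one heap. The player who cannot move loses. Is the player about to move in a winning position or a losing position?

Winning position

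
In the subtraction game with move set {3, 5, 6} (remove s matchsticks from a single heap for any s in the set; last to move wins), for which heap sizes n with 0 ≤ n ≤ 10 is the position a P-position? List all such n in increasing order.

Grundy values for subtraction set {3, 5, 6}:
g(0) = mex{} = 0
g(1) = mex{} = 0
g(2) = mex{} = 0
g(3) = mex{0} = 1
g(4) = mex{0} = 1
g(5) = mex{0} = 1
g(6) = mex{0,1} = 2
g(7) = mex{0,1} = 2
g(8) = mex{0,1} = 2
g(9) = mex{1,2} = 0
g(10) = mex{1,2} = 0
The P-positions (g = 0) in 0..10 are 0, 1, 2, 9, 10.

0, 1, 2, 9, 10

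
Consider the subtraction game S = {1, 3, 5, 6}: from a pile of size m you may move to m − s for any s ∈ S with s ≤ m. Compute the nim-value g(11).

0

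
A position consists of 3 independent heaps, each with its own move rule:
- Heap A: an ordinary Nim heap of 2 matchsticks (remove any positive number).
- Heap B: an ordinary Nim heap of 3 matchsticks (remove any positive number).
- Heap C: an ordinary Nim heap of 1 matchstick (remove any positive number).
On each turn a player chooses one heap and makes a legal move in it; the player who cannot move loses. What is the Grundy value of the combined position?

0

Heap A is a plain Nim heap of size 2, so its Grundy value is 2.
Heap B is a plain Nim heap of size 3, so its Grundy value is 3.
Heap C is a plain Nim heap of size 1, so its Grundy value is 1.
The value of a disjunctive sum is the nim-sum of the parts.
Combined value = 2 XOR 3 XOR 1 = 0.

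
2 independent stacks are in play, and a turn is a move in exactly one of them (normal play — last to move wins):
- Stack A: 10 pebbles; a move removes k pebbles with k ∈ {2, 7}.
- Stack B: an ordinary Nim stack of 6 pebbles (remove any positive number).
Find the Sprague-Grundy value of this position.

For stack A, compute g(0), g(1), … with moves {2, 7}:
k:     0  1  2  3  4  5  6  7  8  9 10
g(k):  0  0  1  1  0  0  1  1  2  0  0
So g(10) = 0.
Stack B is a plain Nim stack of size 6, so its Grundy value is 6.
By the Sprague-Grundy theorem, the Grundy value of a sum of independent games is the XOR of the component values.
Combined value = 0 XOR 6 = 6.

6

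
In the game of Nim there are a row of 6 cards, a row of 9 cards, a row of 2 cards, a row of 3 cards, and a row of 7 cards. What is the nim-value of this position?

9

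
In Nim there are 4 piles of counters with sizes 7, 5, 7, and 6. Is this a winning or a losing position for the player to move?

Winning position

Bitwise XOR of the heap sizes:
  111  (7)
  101  (5)
  111  (7)
  110  (6)
  ---
  011  (3)
The nim-sum is 3 ≠ 0, so this is an N-position: the player to move can win.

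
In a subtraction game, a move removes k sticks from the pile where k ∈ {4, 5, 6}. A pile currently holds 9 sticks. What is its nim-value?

Grundy values for subtraction set {4, 5, 6}:
k:     0  1  2  3  4  5  6  7  8  9
g(k):  0  0  0  0  1  1  1  1  2  2
So g(9) = 2.

2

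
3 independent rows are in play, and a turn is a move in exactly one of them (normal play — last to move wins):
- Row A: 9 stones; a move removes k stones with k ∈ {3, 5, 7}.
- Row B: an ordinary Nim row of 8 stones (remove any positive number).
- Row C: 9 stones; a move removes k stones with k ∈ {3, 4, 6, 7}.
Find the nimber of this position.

Build the Grundy sequence for row A with g(k) = mex{g(k−s) : s ∈ {3, 5, 7}, s ≤ k}:
g(0) = mex{} = 0
g(1) = mex{} = 0
g(2) = mex{} = 0
g(3) = mex{0} = 1
g(4) = mex{0} = 1
g(5) = mex{0} = 1
g(6) = mex{0,1} = 2
g(7) = mex{0,1} = 2
g(8) = mex{0,1} = 2
g(9) = mex{0,1,2} = 3
So g(9) = 3.
Row B is a plain Nim row of size 8, so its Grundy value is 8.
For row C, compute g(0), g(1), … with moves {3, 4, 6, 7}:
k:     0  1  2  3  4  5  6  7  8  9
g(k):  0  0  0  1  1  1  2  2  2  3
So g(9) = 3.
The value of a disjunctive sum is the nim-sum of the parts.
Combined value = 3 XOR 8 XOR 3 = 8.

8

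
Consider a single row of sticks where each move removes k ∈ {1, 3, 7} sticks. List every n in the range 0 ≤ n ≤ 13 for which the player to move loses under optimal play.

0, 2, 4, 6, 8, 10, 12

Compute g(0), g(1), … for moves {1, 3, 7}:
g(0) = mex{} = 0
g(1) = mex{0} = 1
g(2) = mex{1} = 0
g(3) = mex{0} = 1
g(4) = mex{1} = 0
g(5) = mex{0} = 1
g(6) = mex{1} = 0
g(7) = mex{0} = 1
g(8) = mex{1} = 0
g(9) = mex{0} = 1
g(10) = mex{1} = 0
g(11) = mex{0} = 1
g(12) = mex{1} = 0
g(13) = mex{0} = 1
The P-positions (g = 0) in 0..13 are 0, 2, 4, 6, 8, 10, 12.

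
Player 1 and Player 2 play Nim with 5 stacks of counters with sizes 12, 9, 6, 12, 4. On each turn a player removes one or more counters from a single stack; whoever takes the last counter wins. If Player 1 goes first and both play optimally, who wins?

Player 1 wins

Nim-sum: 12 XOR 9 XOR 6 XOR 12 XOR 4 = 11.
The nim-sum is 11 ≠ 0, so this is an N-position: the player to move can win; Player 1 has a winning move.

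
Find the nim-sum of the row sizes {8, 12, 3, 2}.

5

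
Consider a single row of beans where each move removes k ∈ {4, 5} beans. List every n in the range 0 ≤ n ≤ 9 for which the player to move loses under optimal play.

0, 1, 2, 3, 9

Compute g(0), g(1), … for moves {4, 5}:
g(0) = mex{} = 0
g(1) = mex{} = 0
g(2) = mex{} = 0
g(3) = mex{} = 0
g(4) = mex{0} = 1
g(5) = mex{0} = 1
g(6) = mex{0} = 1
g(7) = mex{0} = 1
g(8) = mex{0,1} = 2
g(9) = mex{1} = 0
The P-positions (g = 0) in 0..9 are 0, 1, 2, 3, 9.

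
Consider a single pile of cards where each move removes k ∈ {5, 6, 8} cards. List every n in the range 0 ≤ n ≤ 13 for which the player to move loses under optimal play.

0, 1, 2, 3, 4, 13

Build the Grundy sequence with g(k) = mex{g(k−s) : s ∈ {5, 6, 8}, s ≤ k}:
k:     0  1  2  3  4  5  6  7  8  9 10 11 12 13
g(k):  0  0  0  0  0  1  1  1  1  1  2  2  2  0
The P-positions (g = 0) in 0..13 are 0, 1, 2, 3, 4, 13.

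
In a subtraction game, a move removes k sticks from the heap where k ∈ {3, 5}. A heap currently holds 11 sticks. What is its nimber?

Grundy values for subtraction set {3, 5}:
g(0) = mex{} = 0
g(1) = mex{} = 0
g(2) = mex{} = 0
g(3) = mex{0} = 1
g(4) = mex{0} = 1
g(5) = mex{0} = 1
g(6) = mex{0,1} = 2
g(7) = mex{0,1} = 2
g(8) = mex{1} = 0
g(9) = mex{1,2} = 0
g(10) = mex{1,2} = 0
g(11) = mex{0,2} = 1
So g(11) = 1.

1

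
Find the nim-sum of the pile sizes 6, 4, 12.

Compute the nim-sum pairwise:
6 ^ 4 = 2
2 ^ 12 = 14

14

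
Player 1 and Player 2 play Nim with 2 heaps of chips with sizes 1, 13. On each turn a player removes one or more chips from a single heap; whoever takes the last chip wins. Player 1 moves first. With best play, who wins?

Player 1 wins

Compute the nim-sum pairwise:
1 ⊕ 13 = 12
The nim-sum is 12 ≠ 0, so this is an N-position: the player to move can win; Player 1 has a winning move.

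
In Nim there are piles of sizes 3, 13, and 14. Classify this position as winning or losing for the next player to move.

Losing position

Compute the nim-sum pairwise:
3 ⊕ 13 = 14
14 ⊕ 14 = 0
The nim-sum is 0, so this is a P-position: the player to move is in a losing position under optimal play.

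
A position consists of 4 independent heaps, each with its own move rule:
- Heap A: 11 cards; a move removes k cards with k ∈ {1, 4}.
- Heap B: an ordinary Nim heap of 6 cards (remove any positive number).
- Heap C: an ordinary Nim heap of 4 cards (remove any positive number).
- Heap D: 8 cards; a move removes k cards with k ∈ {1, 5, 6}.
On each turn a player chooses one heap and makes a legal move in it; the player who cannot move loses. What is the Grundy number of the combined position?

For heap A, compute g(0), g(1), … with moves {1, 4}:
k:     0  1  2  3  4  5  6  7  8  9 10 11
g(k):  0  1  0  1  2  0  1  0  1  2  0  1
So g(11) = 1.
Heap B is a plain Nim heap of size 6, so its Grundy value is 6.
Heap C is a plain Nim heap of size 4, so its Grundy value is 4.
For heap D, compute g(0), g(1), … with moves {1, 5, 6}:
k:     0  1  2  3  4  5  6  7  8
g(k):  0  1  0  1  0  1  2  3  2
So g(8) = 2.
The value of a disjunctive sum is the nim-sum of the parts.
Combined value = 1 ⊕ 6 ⊕ 4 ⊕ 2 = 1.

1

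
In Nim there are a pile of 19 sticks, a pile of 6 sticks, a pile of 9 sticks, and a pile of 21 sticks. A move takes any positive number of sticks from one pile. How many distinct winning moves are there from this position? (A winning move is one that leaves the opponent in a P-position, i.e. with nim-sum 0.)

1

Compute the nim-sum pairwise:
19 ^ 6 = 21
21 ^ 9 = 28
28 ^ 21 = 9
The overall nim-sum is X = 9. A pile of size p has a winning move iff p XOR X < p (reduce it to p XOR X).
  19: 19 XOR 9 = 26 ≥ 19 — no move.
  6: 6 XOR 9 = 15 ≥ 6 — no move.
  9: 9 XOR 9 = 0 < 9 — winning move (to 0).
  21: 21 XOR 9 = 28 ≥ 21 — no move.
That gives 1 winning move.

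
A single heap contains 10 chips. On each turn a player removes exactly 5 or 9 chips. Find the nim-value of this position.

Compute g(0), g(1), … for moves {5, 9}:
g(0) = mex{} = 0
g(1) = mex{} = 0
g(2) = mex{} = 0
g(3) = mex{} = 0
g(4) = mex{} = 0
g(5) = mex{0} = 1
g(6) = mex{0} = 1
g(7) = mex{0} = 1
g(8) = mex{0} = 1
g(9) = mex{0} = 1
g(10) = mex{0,1} = 2
So g(10) = 2.

2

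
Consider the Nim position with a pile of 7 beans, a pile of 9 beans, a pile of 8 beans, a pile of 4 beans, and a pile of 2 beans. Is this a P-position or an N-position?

In binary:
  0111  (7)
  1001  (9)
  1000  (8)
  0100  (4)
  0010  (2)
  ----
  0000  (0)
The nim-sum is 0, so this is a P-position: the player to move is in a losing position under optimal play.

P-position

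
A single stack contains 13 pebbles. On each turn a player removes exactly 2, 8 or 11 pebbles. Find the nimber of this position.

2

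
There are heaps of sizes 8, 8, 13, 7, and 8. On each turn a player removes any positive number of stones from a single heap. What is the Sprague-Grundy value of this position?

2

In binary:
  1000  (8)
  1000  (8)
  1101  (13)
  0111  (7)
  1000  (8)
  ----
  0010  (2)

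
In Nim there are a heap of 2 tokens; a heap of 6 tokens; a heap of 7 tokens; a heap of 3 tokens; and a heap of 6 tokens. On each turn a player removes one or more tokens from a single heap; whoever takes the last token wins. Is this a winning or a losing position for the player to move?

Compute the nim-sum pairwise:
2 ^ 6 = 4
4 ^ 7 = 3
3 ^ 3 = 0
0 ^ 6 = 6
The nim-sum is 6 ≠ 0, so this is an N-position: the player to move can win.

Winning position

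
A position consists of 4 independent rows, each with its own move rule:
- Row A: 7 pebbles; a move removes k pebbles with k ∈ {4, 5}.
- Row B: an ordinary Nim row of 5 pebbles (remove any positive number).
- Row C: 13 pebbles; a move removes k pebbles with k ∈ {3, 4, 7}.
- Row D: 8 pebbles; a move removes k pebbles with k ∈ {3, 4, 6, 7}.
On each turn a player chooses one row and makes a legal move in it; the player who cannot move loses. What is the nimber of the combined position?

7

Grundy values for row A (subtraction set {4, 5}):
g(0) = mex{} = 0
g(1) = mex{} = 0
g(2) = mex{} = 0
g(3) = mex{} = 0
g(4) = mex{0} = 1
g(5) = mex{0} = 1
g(6) = mex{0} = 1
g(7) = mex{0} = 1
So g(7) = 1.
Row B is a plain Nim row of size 5, so its Grundy value is 5.
Build the Grundy sequence for row C with g(k) = mex{g(k−s) : s ∈ {3, 4, 7}, s ≤ k}:
k:     0  1  2  3  4  5  6  7  8  9 10 11 12 13
g(k):  0  0  0  1  1  1  2  2  2  3  0  0  0  1
So g(13) = 1.
For row D, compute g(0), g(1), … with moves {3, 4, 6, 7}:
g(0) = mex{} = 0
g(1) = mex{} = 0
g(2) = mex{} = 0
g(3) = mex{0} = 1
g(4) = mex{0} = 1
g(5) = mex{0} = 1
g(6) = mex{0,1} = 2
g(7) = mex{0,1} = 2
g(8) = mex{0,1} = 2
So g(8) = 2.
By the Sprague-Grundy theorem, the Grundy value of a sum of independent games is the XOR of the component values.
Combined value = 1 ⊕ 5 ⊕ 1 ⊕ 2 = 7.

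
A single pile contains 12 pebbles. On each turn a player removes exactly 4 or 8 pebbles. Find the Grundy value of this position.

0

Grundy values for subtraction set {4, 8}:
g(0) = mex{} = 0
g(1) = mex{} = 0
g(2) = mex{} = 0
g(3) = mex{} = 0
g(4) = mex{0} = 1
g(5) = mex{0} = 1
g(6) = mex{0} = 1
g(7) = mex{0} = 1
g(8) = mex{0,1} = 2
g(9) = mex{0,1} = 2
g(10) = mex{0,1} = 2
g(11) = mex{0,1} = 2
g(12) = mex{1,2} = 0
So g(12) = 0.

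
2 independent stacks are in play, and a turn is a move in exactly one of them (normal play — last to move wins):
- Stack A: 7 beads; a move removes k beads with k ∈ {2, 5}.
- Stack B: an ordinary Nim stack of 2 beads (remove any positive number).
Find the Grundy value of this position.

For stack A, compute g(0), g(1), … with moves {2, 5}:
k:     0  1  2  3  4  5  6  7
g(k):  0  0  1  1  0  2  1  0
So g(7) = 0.
Stack B is a plain Nim stack of size 2, so its Grundy value is 2.
The value of a disjunctive sum is the nim-sum of the parts.
Combined value = 0 XOR 2 = 2.

2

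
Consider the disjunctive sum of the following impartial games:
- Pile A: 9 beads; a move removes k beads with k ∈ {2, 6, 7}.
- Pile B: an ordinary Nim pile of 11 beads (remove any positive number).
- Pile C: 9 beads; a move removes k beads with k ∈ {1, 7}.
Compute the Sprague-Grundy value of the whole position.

For pile A, compute g(0), g(1), … with moves {2, 6, 7}:
k:     0  1  2  3  4  5  6  7  8  9
g(k):  0  0  1  1  0  0  1  1  2  0
So g(9) = 0.
Pile B is a plain Nim pile of size 11, so its Grundy value is 11.
Build the Grundy sequence for pile C with g(k) = mex{g(k−s) : s ∈ {1, 7}, s ≤ k}:
k:     0  1  2  3  4  5  6  7  8  9
g(k):  0  1  0  1  0  1  0  1  0  1
So g(9) = 1.
The value of a disjunctive sum is the nim-sum of the parts.
Combined value = 0 ⊕ 11 ⊕ 1 = 10.

10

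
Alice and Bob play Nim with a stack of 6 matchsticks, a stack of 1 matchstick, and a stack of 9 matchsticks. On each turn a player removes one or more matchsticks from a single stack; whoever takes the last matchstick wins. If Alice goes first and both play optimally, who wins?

Alice wins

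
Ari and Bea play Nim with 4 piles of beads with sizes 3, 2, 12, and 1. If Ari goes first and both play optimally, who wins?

Bitwise XOR of the heap sizes:
  0011  (3)
  0010  (2)
  1100  (12)
  0001  (1)
  ----
  1100  (12)
The nim-sum is 12 ≠ 0, so this is an N-position: the player to move can win; Ari has a winning move.

Ari wins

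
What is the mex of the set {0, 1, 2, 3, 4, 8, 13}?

The values 0, 1, 2, 3, 4 are all present; 5 is the first non-negative integer missing from the set.

5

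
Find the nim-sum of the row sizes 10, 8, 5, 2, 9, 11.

Nim-sum: 10 XOR 8 XOR 5 XOR 2 XOR 9 XOR 11 = 7.

7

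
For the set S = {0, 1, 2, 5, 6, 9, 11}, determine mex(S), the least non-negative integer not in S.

3

The values 0, 1, 2 are all present; 3 is the first non-negative integer missing from the set.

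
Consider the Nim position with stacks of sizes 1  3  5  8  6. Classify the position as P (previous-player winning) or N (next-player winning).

Nim-sum: 1 XOR 3 XOR 5 XOR 8 XOR 6 = 9.
The nim-sum is 9 ≠ 0, so this is an N-position: the player to move can win.

N-position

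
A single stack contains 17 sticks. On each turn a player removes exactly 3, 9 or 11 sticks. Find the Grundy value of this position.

1

Compute g(0), g(1), … for moves {3, 9, 11}:
k:     0  1  2  3  4  5  6  7  8  9 10 11 12 13 14 15 16 17
g(k):  0  0  0  1  1  1  0  0  0  1  1  1  2  2  0  3  3  1
So g(17) = 1.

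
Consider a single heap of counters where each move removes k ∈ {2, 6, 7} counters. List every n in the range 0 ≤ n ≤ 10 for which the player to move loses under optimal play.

0, 1, 4, 5, 9

Grundy values for subtraction set {2, 6, 7}:
g(0) = mex{} = 0
g(1) = mex{} = 0
g(2) = mex{0} = 1
g(3) = mex{0} = 1
g(4) = mex{1} = 0
g(5) = mex{1} = 0
g(6) = mex{0} = 1
g(7) = mex{0} = 1
g(8) = mex{0,1} = 2
g(9) = mex{1} = 0
g(10) = mex{0,1,2} = 3
The P-positions (g = 0) in 0..10 are 0, 1, 4, 5, 9.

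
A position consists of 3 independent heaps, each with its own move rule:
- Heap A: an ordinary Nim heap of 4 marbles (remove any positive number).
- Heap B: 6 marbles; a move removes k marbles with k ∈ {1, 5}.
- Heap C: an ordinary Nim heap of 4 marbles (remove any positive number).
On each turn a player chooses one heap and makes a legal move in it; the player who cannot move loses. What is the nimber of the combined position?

0

Heap A is a plain Nim heap of size 4, so its Grundy value is 4.
Grundy values for heap B (subtraction set {1, 5}):
g(0) = mex{} = 0
g(1) = mex{0} = 1
g(2) = mex{1} = 0
g(3) = mex{0} = 1
g(4) = mex{1} = 0
g(5) = mex{0} = 1
g(6) = mex{1} = 0
So g(6) = 0.
Heap C is a plain Nim heap of size 4, so its Grundy value is 4.
By the Sprague-Grundy theorem, the Grundy value of a sum of independent games is the XOR of the component values.
Combined value = 4 ⊕ 0 ⊕ 4 = 0.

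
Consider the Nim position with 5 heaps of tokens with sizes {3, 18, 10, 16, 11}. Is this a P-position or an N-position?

P-position

Bitwise XOR of the heap sizes:
  00011  (3)
  10010  (18)
  01010  (10)
  10000  (16)
  01011  (11)
  -----
  00000  (0)
The nim-sum is 0, so this is a P-position: the player to move is in a losing position under optimal play.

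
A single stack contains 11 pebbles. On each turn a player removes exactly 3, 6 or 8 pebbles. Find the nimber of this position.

Build the Grundy sequence with g(k) = mex{g(k−s) : s ∈ {3, 6, 8}, s ≤ k}:
k:     0  1  2  3  4  5  6  7  8  9 10 11
g(k):  0  0  0  1  1  1  2  2  2  3  3  0
So g(11) = 0.

0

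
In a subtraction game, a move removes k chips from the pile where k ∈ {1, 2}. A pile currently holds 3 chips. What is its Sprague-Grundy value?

Build the Grundy sequence with g(k) = mex{g(k−s) : s ∈ {1, 2}, s ≤ k}:
g(0) = mex{} = 0
g(1) = mex{0} = 1
g(2) = mex{0,1} = 2
g(3) = mex{1,2} = 0
So g(3) = 0.

0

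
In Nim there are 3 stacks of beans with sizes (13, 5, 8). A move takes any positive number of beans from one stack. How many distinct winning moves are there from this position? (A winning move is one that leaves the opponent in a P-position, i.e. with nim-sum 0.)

0

In binary:
  1101  (13)
  0101  (5)
  1000  (8)
  ----
  0000  (0)
The nim-sum is already 0, so every move leaves a nonzero nim-sum — there are no winning moves.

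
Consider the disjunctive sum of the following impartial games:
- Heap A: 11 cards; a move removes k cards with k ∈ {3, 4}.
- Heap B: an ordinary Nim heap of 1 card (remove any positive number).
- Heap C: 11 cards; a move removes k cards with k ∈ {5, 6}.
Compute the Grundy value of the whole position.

Build the Grundy sequence for heap A with g(k) = mex{g(k−s) : s ∈ {3, 4}, s ≤ k}:
g(0) = mex{} = 0
g(1) = mex{} = 0
g(2) = mex{} = 0
g(3) = mex{0} = 1
g(4) = mex{0} = 1
g(5) = mex{0} = 1
g(6) = mex{0,1} = 2
g(7) = mex{1} = 0
g(8) = mex{1} = 0
g(9) = mex{1,2} = 0
g(10) = mex{0,2} = 1
g(11) = mex{0} = 1
So g(11) = 1.
Heap B is a plain Nim heap of size 1, so its Grundy value is 1.
Build the Grundy sequence for heap C with g(k) = mex{g(k−s) : s ∈ {5, 6}, s ≤ k}:
g(0) = mex{} = 0
g(1) = mex{} = 0
g(2) = mex{} = 0
g(3) = mex{} = 0
g(4) = mex{} = 0
g(5) = mex{0} = 1
g(6) = mex{0} = 1
g(7) = mex{0} = 1
g(8) = mex{0} = 1
g(9) = mex{0} = 1
g(10) = mex{0,1} = 2
g(11) = mex{1} = 0
So g(11) = 0.
By the Sprague-Grundy theorem, the Grundy value of a sum of independent games is the XOR of the component values.
Combined value = 1 ⊕ 1 ⊕ 0 = 0.

0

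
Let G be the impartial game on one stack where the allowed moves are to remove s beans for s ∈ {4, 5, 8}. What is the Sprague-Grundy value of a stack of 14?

0

Grundy values for subtraction set {4, 5, 8}:
k:     0  1  2  3  4  5  6  7  8  9 10 11 12 13 14
g(k):  0  0  0  0  1  1  1  1  2  2  2  2  0  0  0
So g(14) = 0.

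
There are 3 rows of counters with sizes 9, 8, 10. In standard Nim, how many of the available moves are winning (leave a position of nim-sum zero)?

3

Compute the nim-sum pairwise:
9 ⊕ 8 = 1
1 ⊕ 10 = 11
The overall nim-sum is X = 11. A row of size p has a winning move iff p XOR X < p (reduce it to p XOR X).
  9: 9 XOR 11 = 2 < 9 — winning move (to 2).
  8: 8 XOR 11 = 3 < 8 — winning move (to 3).
  10: 10 XOR 11 = 1 < 10 — winning move (to 1).
That gives 3 winning moves.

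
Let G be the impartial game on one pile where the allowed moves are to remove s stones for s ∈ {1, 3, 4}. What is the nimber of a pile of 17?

Build the Grundy sequence with g(k) = mex{g(k−s) : s ∈ {1, 3, 4}, s ≤ k}:
k:     0  1  2  3  4  5  6  7  8  9 10 11 12 13 14 15 16 17
g(k):  0  1  0  1  2  3  2  0  1  0  1  2  3  2  0  1  0  1
So g(17) = 1.

1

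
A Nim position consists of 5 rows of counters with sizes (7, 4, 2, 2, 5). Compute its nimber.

6

In binary:
  111  (7)
  100  (4)
  010  (2)
  010  (2)
  101  (5)
  ---
  110  (6)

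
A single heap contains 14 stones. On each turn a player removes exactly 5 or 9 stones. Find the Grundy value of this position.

Build the Grundy sequence with g(k) = mex{g(k−s) : s ∈ {5, 9}, s ≤ k}:
k:     0  1  2  3  4  5  6  7  8  9 10 11 12 13 14
g(k):  0  0  0  0  0  1  1  1  1  1  2  2  2  2  0
So g(14) = 0.

0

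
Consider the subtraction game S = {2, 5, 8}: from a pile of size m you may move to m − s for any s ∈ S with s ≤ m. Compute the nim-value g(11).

Compute g(0), g(1), … for moves {2, 5, 8}:
k:     0  1  2  3  4  5  6  7  8  9 10 11
g(k):  0  0  1  1  0  2  1  0  2  1  0  0
So g(11) = 0.

0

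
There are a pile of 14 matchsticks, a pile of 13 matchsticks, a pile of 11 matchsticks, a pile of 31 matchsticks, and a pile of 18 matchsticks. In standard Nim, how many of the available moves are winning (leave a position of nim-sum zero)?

3

Compute the nim-sum pairwise:
14 ⊕ 13 = 3
3 ⊕ 11 = 8
8 ⊕ 31 = 23
23 ⊕ 18 = 5
The overall nim-sum is X = 5. A pile of size p has a winning move iff p XOR X < p (reduce it to p XOR X).
  14: 14 XOR 5 = 11 < 14 — winning move (to 11).
  13: 13 XOR 5 = 8 < 13 — winning move (to 8).
  11: 11 XOR 5 = 14 ≥ 11 — no move.
  31: 31 XOR 5 = 26 < 31 — winning move (to 26).
  18: 18 XOR 5 = 23 ≥ 18 — no move.
That gives 3 winning moves.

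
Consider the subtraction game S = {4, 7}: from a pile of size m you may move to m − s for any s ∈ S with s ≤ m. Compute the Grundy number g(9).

Compute g(0), g(1), … for moves {4, 7}:
k:     0  1  2  3  4  5  6  7  8  9
g(k):  0  0  0  0  1  1  1  1  2  2
So g(9) = 2.

2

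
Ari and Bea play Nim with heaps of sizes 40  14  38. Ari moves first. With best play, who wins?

Bea wins

Compute the nim-sum pairwise:
40 ⊕ 14 = 38
38 ⊕ 38 = 0
The nim-sum is 0, so this is a P-position: the player to move is in a losing position under optimal play; Ari is about to move from it and so loses — Bea wins.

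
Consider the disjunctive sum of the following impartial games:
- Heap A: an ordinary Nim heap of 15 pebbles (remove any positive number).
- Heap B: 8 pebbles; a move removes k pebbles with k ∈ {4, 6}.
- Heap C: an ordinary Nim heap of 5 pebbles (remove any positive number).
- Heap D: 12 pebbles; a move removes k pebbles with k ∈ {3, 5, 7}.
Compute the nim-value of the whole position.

Heap A is a plain Nim heap of size 15, so its Grundy value is 15.
For heap B, compute g(0), g(1), … with moves {4, 6}:
k:     0  1  2  3  4  5  6  7  8
g(k):  0  0  0  0  1  1  1  1  2
So g(8) = 2.
Heap C is a plain Nim heap of size 5, so its Grundy value is 5.
Build the Grundy sequence for heap D with g(k) = mex{g(k−s) : s ∈ {3, 5, 7}, s ≤ k}:
g(0) = mex{} = 0
g(1) = mex{} = 0
g(2) = mex{} = 0
g(3) = mex{0} = 1
g(4) = mex{0} = 1
g(5) = mex{0} = 1
g(6) = mex{0,1} = 2
g(7) = mex{0,1} = 2
g(8) = mex{0,1} = 2
g(9) = mex{0,1,2} = 3
g(10) = mex{1,2} = 0
g(11) = mex{1,2} = 0
g(12) = mex{1,2,3} = 0
So g(12) = 0.
By the Sprague-Grundy theorem, the Grundy value of a sum of independent games is the XOR of the component values.
Combined value = 15 ⊕ 2 ⊕ 5 ⊕ 0 = 8.

8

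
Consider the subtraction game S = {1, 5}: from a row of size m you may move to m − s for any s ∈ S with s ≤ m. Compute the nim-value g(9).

1

Grundy values for subtraction set {1, 5}:
k:     0  1  2  3  4  5  6  7  8  9
g(k):  0  1  0  1  0  1  0  1  0  1
So g(9) = 1.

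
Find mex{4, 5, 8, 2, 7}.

0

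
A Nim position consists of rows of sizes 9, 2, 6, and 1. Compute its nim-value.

12

Compute the nim-sum pairwise:
9 XOR 2 = 11
11 XOR 6 = 13
13 XOR 1 = 12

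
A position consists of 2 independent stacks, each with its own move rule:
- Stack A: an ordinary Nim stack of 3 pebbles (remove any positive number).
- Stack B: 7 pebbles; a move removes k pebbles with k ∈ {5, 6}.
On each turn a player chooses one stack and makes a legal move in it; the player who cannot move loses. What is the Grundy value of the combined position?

2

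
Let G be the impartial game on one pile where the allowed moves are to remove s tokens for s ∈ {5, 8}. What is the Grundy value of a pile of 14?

0

Build the Grundy sequence with g(k) = mex{g(k−s) : s ∈ {5, 8}, s ≤ k}:
k:     0  1  2  3  4  5  6  7  8  9 10 11 12 13 14
g(k):  0  0  0  0  0  1  1  1  1  1  2  2  2  0  0
So g(14) = 0.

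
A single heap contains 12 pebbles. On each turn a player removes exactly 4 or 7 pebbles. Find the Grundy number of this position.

0

Build the Grundy sequence with g(k) = mex{g(k−s) : s ∈ {4, 7}, s ≤ k}:
k:     0  1  2  3  4  5  6  7  8  9 10 11 12
g(k):  0  0  0  0  1  1  1  1  2  2  2  0  0
So g(12) = 0.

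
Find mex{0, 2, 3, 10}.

1

0 is in the set but 1 is not, so the mex is 1.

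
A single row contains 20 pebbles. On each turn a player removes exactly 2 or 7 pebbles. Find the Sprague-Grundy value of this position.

1

Compute g(0), g(1), … for moves {2, 7}:
k:     0  1  2  3  4  5  6  7  8  9 10 11 12 13 14 15 16 17 18 19 20
g(k):  0  0  1  1  0  0  1  1  2  0  0  1  1  0  0  1  1  2  0  0  1
So g(20) = 1.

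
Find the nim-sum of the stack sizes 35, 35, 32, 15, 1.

46

In binary:
  100011  (35)
  100011  (35)
  100000  (32)
  001111  (15)
  000001  (1)
  ------
  101110  (46)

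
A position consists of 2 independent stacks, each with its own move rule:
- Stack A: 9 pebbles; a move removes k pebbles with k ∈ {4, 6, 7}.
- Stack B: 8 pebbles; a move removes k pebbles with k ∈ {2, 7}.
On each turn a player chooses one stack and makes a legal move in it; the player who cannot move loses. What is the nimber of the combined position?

0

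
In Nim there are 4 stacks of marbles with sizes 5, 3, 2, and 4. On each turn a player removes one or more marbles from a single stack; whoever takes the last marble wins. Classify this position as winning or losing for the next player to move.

Losing position

Nim-sum: 5 XOR 3 XOR 2 XOR 4 = 0.
The nim-sum is 0, so this is a P-position: the player to move is in a losing position under optimal play.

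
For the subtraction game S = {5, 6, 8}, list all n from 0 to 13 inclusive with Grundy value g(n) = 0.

0, 1, 2, 3, 4, 13

Compute g(0), g(1), … for moves {5, 6, 8}:
g(0) = mex{} = 0
g(1) = mex{} = 0
g(2) = mex{} = 0
g(3) = mex{} = 0
g(4) = mex{} = 0
g(5) = mex{0} = 1
g(6) = mex{0} = 1
g(7) = mex{0} = 1
g(8) = mex{0} = 1
g(9) = mex{0} = 1
g(10) = mex{0,1} = 2
g(11) = mex{0,1} = 2
g(12) = mex{0,1} = 2
g(13) = mex{1} = 0
The P-positions (g = 0) in 0..13 are 0, 1, 2, 3, 4, 13.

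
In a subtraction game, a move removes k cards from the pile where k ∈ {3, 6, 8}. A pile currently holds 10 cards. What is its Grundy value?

Compute g(0), g(1), … for moves {3, 6, 8}:
k:     0  1  2  3  4  5  6  7  8  9 10
g(k):  0  0  0  1  1  1  2  2  2  3  3
So g(10) = 3.

3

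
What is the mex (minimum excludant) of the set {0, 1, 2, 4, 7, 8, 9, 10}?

The values 0, 1, 2 are all present; 3 is the first non-negative integer missing from the set.

3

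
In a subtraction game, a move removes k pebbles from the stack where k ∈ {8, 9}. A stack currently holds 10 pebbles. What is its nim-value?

Compute g(0), g(1), … for moves {8, 9}:
g(0) = mex{} = 0
g(1) = mex{} = 0
g(2) = mex{} = 0
g(3) = mex{} = 0
g(4) = mex{} = 0
g(5) = mex{} = 0
g(6) = mex{} = 0
g(7) = mex{} = 0
g(8) = mex{0} = 1
g(9) = mex{0} = 1
g(10) = mex{0} = 1
So g(10) = 1.

1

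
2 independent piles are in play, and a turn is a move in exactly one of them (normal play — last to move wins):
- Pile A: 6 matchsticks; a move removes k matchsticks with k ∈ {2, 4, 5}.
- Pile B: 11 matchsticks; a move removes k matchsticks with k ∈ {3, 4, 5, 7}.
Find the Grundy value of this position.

3

For pile A, compute g(0), g(1), … with moves {2, 4, 5}:
k:     0  1  2  3  4  5  6
g(k):  0  0  1  1  2  2  3
So g(6) = 3.
Build the Grundy sequence for pile B with g(k) = mex{g(k−s) : s ∈ {3, 4, 5, 7}, s ≤ k}:
g(0) = mex{} = 0
g(1) = mex{} = 0
g(2) = mex{} = 0
g(3) = mex{0} = 1
g(4) = mex{0} = 1
g(5) = mex{0} = 1
g(6) = mex{0,1} = 2
g(7) = mex{0,1} = 2
g(8) = mex{0,1} = 2
g(9) = mex{0,1,2} = 3
g(10) = mex{1,2} = 0
g(11) = mex{1,2} = 0
So g(11) = 0.
The value of a disjunctive sum is the nim-sum of the parts.
Combined value = 3 XOR 0 = 3.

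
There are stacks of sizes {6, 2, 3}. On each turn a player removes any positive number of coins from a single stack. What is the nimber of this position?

In binary:
  110  (6)
  010  (2)
  011  (3)
  ---
  111  (7)

7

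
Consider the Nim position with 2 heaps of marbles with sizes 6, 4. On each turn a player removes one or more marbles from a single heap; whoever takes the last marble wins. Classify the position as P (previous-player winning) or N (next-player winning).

N-position

Bitwise XOR of the heap sizes:
  110  (6)
  100  (4)
  ---
  010  (2)
The nim-sum is 2 ≠ 0, so this is an N-position: the player to move can win.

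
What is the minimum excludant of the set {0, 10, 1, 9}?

The values 0, 1 are all present; 2 is the first non-negative integer missing from the set.

2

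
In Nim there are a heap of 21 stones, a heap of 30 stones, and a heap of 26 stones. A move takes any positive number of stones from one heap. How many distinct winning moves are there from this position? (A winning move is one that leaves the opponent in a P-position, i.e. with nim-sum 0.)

3

Compute the nim-sum pairwise:
21 ⊕ 30 = 11
11 ⊕ 26 = 17
The overall nim-sum is X = 17. A heap of size p has a winning move iff p XOR X < p (reduce it to p XOR X).
  21: 21 XOR 17 = 4 < 21 — winning move (to 4).
  30: 30 XOR 17 = 15 < 30 — winning move (to 15).
  26: 26 XOR 17 = 11 < 26 — winning move (to 11).
That gives 3 winning moves.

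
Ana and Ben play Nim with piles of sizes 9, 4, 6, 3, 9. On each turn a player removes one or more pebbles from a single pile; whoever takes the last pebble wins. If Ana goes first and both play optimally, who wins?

Ana wins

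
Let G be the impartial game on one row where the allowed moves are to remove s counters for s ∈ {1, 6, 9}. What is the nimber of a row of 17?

0

Compute g(0), g(1), … for moves {1, 6, 9}:
k:     0  1  2  3  4  5  6  7  8  9 10 11 12 13 14 15 16 17
g(k):  0  1  0  1  0  1  2  0  1  2  3  2  0  1  0  1  2  0
So g(17) = 0.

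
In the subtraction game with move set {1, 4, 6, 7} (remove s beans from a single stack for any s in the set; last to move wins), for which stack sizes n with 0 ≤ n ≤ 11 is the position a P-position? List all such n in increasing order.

0, 2, 5, 10

Grundy values for subtraction set {1, 4, 6, 7}:
g(0) = mex{} = 0
g(1) = mex{0} = 1
g(2) = mex{1} = 0
g(3) = mex{0} = 1
g(4) = mex{0,1} = 2
g(5) = mex{1,2} = 0
g(6) = mex{0} = 1
g(7) = mex{0,1} = 2
g(8) = mex{0,1,2} = 3
g(9) = mex{0,1,3} = 2
g(10) = mex{1,2} = 0
g(11) = mex{0,2} = 1
The P-positions (g = 0) in 0..11 are 0, 2, 5, 10.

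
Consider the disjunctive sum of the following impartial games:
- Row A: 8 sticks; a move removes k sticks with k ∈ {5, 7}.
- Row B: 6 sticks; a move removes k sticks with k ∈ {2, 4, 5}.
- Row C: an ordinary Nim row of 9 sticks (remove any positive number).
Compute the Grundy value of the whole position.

11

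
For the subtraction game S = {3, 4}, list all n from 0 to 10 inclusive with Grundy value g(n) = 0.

Grundy values for subtraction set {3, 4}:
k:     0  1  2  3  4  5  6  7  8  9 10
g(k):  0  0  0  1  1  1  2  0  0  0  1
The P-positions (g = 0) in 0..10 are 0, 1, 2, 7, 8, 9.

0, 1, 2, 7, 8, 9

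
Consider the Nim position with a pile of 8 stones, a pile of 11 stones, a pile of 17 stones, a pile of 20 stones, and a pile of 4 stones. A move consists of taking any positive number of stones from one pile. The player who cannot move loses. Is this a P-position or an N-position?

N-position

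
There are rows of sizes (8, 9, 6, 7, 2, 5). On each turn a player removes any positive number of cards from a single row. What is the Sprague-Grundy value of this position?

7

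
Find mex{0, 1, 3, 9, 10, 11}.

2

The values 0, 1 are all present; 2 is the first non-negative integer missing from the set.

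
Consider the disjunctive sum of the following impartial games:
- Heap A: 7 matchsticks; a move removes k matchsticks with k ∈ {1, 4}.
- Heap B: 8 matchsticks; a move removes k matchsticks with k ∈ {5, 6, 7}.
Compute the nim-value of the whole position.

1

Grundy values for heap A (subtraction set {1, 4}):
k:     0  1  2  3  4  5  6  7
g(k):  0  1  0  1  2  0  1  0
So g(7) = 0.
For heap B, compute g(0), g(1), … with moves {5, 6, 7}:
k:     0  1  2  3  4  5  6  7  8
g(k):  0  0  0  0  0  1  1  1  1
So g(8) = 1.
By the Sprague-Grundy theorem, the Grundy value of a sum of independent games is the XOR of the component values.
Combined value = 0 XOR 1 = 1.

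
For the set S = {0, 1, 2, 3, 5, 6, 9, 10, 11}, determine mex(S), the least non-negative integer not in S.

4

The values 0, 1, 2, 3 are all present; 4 is the first non-negative integer missing from the set.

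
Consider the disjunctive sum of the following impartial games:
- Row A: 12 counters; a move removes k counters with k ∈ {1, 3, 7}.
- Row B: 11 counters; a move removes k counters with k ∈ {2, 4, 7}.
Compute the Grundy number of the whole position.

For row A, compute g(0), g(1), … with moves {1, 3, 7}:
k:     0  1  2  3  4  5  6  7  8  9 10 11 12
g(k):  0  1  0  1  0  1  0  1  0  1  0  1  0
So g(12) = 0.
Grundy values for row B (subtraction set {2, 4, 7}):
k:     0  1  2  3  4  5  6  7  8  9 10 11
g(k):  0  0  1  1  2  2  0  3  1  0  2  1
So g(11) = 1.
By the Sprague-Grundy theorem, the Grundy value of a sum of independent games is the XOR of the component values.
Combined value = 0 ⊕ 1 = 1.

1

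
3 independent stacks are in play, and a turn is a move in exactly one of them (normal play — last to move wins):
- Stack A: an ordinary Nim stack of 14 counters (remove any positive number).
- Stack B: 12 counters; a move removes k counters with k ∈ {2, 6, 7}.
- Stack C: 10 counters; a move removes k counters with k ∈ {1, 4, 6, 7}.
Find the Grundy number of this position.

Stack A is a plain Nim stack of size 14, so its Grundy value is 14.
For stack B, compute g(0), g(1), … with moves {2, 6, 7}:
k:     0  1  2  3  4  5  6  7  8  9 10 11 12
g(k):  0  0  1  1  0  0  1  1  2  0  3  1  2
So g(12) = 2.
For stack C, compute g(0), g(1), … with moves {1, 4, 6, 7}:
g(0) = mex{} = 0
g(1) = mex{0} = 1
g(2) = mex{1} = 0
g(3) = mex{0} = 1
g(4) = mex{0,1} = 2
g(5) = mex{1,2} = 0
g(6) = mex{0} = 1
g(7) = mex{0,1} = 2
g(8) = mex{0,1,2} = 3
g(9) = mex{0,1,3} = 2
g(10) = mex{1,2} = 0
So g(10) = 0.
By the Sprague-Grundy theorem, the Grundy value of a sum of independent games is the XOR of the component values.
Combined value = 14 ⊕ 2 ⊕ 0 = 12.

12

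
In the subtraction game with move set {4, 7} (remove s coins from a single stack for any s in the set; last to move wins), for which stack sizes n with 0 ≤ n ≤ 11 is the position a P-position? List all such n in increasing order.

Grundy values for subtraction set {4, 7}:
k:     0  1  2  3  4  5  6  7  8  9 10 11
g(k):  0  0  0  0  1  1  1  1  2  2  2  0
The P-positions (g = 0) in 0..11 are 0, 1, 2, 3, 11.

0, 1, 2, 3, 11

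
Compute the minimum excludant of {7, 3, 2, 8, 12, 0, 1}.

The values 0, 1, 2, 3 are all present; 4 is the first non-negative integer missing from the set.

4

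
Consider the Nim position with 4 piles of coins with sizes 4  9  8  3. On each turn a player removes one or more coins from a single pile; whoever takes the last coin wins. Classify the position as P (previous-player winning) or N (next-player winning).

Nim-sum: 4 ⊕ 9 ⊕ 8 ⊕ 3 = 6.
The nim-sum is 6 ≠ 0, so this is an N-position: the player to move can win.

N-position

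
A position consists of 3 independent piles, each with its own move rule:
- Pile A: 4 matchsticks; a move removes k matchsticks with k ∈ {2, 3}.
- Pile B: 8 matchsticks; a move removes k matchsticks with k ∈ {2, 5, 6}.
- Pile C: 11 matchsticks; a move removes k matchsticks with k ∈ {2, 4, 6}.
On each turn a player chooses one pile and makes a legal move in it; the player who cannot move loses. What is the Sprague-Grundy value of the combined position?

3

Build the Grundy sequence for pile A with g(k) = mex{g(k−s) : s ∈ {2, 3}, s ≤ k}:
k:     0  1  2  3  4
g(k):  0  0  1  1  2
So g(4) = 2.
For pile B, compute g(0), g(1), … with moves {2, 5, 6}:
k:     0  1  2  3  4  5  6  7  8
g(k):  0  0  1  1  0  2  1  3  0
So g(8) = 0.
Grundy values for pile C (subtraction set {2, 4, 6}):
k:     0  1  2  3  4  5  6  7  8  9 10 11
g(k):  0  0  1  1  2  2  3  3  0  0  1  1
So g(11) = 1.
The value of a disjunctive sum is the nim-sum of the parts.
Combined value = 2 XOR 0 XOR 1 = 3.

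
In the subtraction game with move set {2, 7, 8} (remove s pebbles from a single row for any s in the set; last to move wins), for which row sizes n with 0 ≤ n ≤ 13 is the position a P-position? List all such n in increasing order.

0, 1, 4, 5, 10

Compute g(0), g(1), … for moves {2, 7, 8}:
g(0) = mex{} = 0
g(1) = mex{} = 0
g(2) = mex{0} = 1
g(3) = mex{0} = 1
g(4) = mex{1} = 0
g(5) = mex{1} = 0
g(6) = mex{0} = 1
g(7) = mex{0} = 1
g(8) = mex{0,1} = 2
g(9) = mex{0,1} = 2
g(10) = mex{1,2} = 0
g(11) = mex{0,1,2} = 3
g(12) = mex{0} = 1
g(13) = mex{0,1,3} = 2
The P-positions (g = 0) in 0..13 are 0, 1, 4, 5, 10.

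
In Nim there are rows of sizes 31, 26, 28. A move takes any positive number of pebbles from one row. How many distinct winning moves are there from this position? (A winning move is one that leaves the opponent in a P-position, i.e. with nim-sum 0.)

In binary:
  11111  (31)
  11010  (26)
  11100  (28)
  -----
  11001  (25)
The overall nim-sum is X = 25. A row of size p has a winning move iff p XOR X < p (reduce it to p XOR X).
  31: 31 XOR 25 = 6 < 31 — winning move (to 6).
  26: 26 XOR 25 = 3 < 26 — winning move (to 3).
  28: 28 XOR 25 = 5 < 28 — winning move (to 5).
That gives 3 winning moves.

3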